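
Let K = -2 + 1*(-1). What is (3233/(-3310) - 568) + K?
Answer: -1893243/3310 ≈ -571.98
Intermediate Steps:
K = -3 (K = -2 - 1 = -3)
(3233/(-3310) - 568) + K = (3233/(-3310) - 568) - 3 = (3233*(-1/3310) - 568) - 3 = (-3233/3310 - 568) - 3 = -1883313/3310 - 3 = -1893243/3310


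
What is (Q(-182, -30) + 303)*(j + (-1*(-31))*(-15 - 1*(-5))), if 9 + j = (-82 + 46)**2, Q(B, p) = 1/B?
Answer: 53876665/182 ≈ 2.9603e+5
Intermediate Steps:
j = 1287 (j = -9 + (-82 + 46)**2 = -9 + (-36)**2 = -9 + 1296 = 1287)
(Q(-182, -30) + 303)*(j + (-1*(-31))*(-15 - 1*(-5))) = (1/(-182) + 303)*(1287 + (-1*(-31))*(-15 - 1*(-5))) = (-1/182 + 303)*(1287 + 31*(-15 + 5)) = 55145*(1287 + 31*(-10))/182 = 55145*(1287 - 310)/182 = (55145/182)*977 = 53876665/182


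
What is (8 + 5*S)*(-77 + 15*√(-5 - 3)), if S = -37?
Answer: 13629 - 5310*I*√2 ≈ 13629.0 - 7509.5*I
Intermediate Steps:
(8 + 5*S)*(-77 + 15*√(-5 - 3)) = (8 + 5*(-37))*(-77 + 15*√(-5 - 3)) = (8 - 185)*(-77 + 15*√(-8)) = -177*(-77 + 15*(2*I*√2)) = -177*(-77 + 30*I*√2) = 13629 - 5310*I*√2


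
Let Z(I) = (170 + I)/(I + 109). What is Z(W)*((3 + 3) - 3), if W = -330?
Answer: 480/221 ≈ 2.1719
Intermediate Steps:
Z(I) = (170 + I)/(109 + I)
Z(W)*((3 + 3) - 3) = ((170 - 330)/(109 - 330))*((3 + 3) - 3) = (-160/(-221))*(6 - 3) = -1/221*(-160)*3 = (160/221)*3 = 480/221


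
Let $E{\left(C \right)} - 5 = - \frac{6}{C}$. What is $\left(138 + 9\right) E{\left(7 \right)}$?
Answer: $609$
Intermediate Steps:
$E{\left(C \right)} = 5 - \frac{6}{C}$
$\left(138 + 9\right) E{\left(7 \right)} = \left(138 + 9\right) \left(5 - \frac{6}{7}\right) = 147 \left(5 - \frac{6}{7}\right) = 147 \cdot \frac{29}{7} = 609$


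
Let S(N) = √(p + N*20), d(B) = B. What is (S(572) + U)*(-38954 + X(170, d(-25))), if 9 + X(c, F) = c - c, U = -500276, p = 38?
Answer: 19492253788 - 38963*√11478 ≈ 1.9488e+10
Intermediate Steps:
X(c, F) = -9 (X(c, F) = -9 + (c - c) = -9 + 0 = -9)
S(N) = √(38 + 20*N) (S(N) = √(38 + N*20) = √(38 + 20*N))
(S(572) + U)*(-38954 + X(170, d(-25))) = (√(38 + 20*572) - 500276)*(-38954 - 9) = (√(38 + 11440) - 500276)*(-38963) = (√11478 - 500276)*(-38963) = (-500276 + √11478)*(-38963) = 19492253788 - 38963*√11478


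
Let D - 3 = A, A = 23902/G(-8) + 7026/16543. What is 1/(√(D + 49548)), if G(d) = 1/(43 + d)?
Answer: √242505602617847/14659106729 ≈ 0.0010623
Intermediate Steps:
A = 13839384536/16543 (A = 23902/(1/(43 - 8)) + 7026/16543 = 23902/(1/35) + 7026*(1/16543) = 23902/(1/35) + 7026/16543 = 23902*35 + 7026/16543 = 836570 + 7026/16543 = 13839384536/16543 ≈ 8.3657e+5)
D = 13839434165/16543 (D = 3 + 13839384536/16543 = 13839434165/16543 ≈ 8.3657e+5)
1/(√(D + 49548)) = 1/(√(13839434165/16543 + 49548)) = 1/(√(14659106729/16543)) = 1/(√242505602617847/16543) = √242505602617847/14659106729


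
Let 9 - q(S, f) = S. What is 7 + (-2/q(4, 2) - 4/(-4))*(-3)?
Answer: 26/5 ≈ 5.2000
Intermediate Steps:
q(S, f) = 9 - S
7 + (-2/q(4, 2) - 4/(-4))*(-3) = 7 + (-2/(9 - 1*4) - 4/(-4))*(-3) = 7 + (-2/(9 - 4) - 4*(-1/4))*(-3) = 7 + (-2/5 + 1)*(-3) = 7 + (3/5)*(-3) = 7 - 9/5 = 26/5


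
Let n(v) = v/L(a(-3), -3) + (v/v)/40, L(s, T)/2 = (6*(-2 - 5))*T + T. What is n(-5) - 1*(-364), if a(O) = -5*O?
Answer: 1790903/4920 ≈ 364.00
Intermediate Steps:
L(s, T) = -82*T (L(s, T) = 2*((6*(-2 - 5))*T + T) = 2*((6*(-7))*T + T) = 2*(-42*T + T) = 2*(-41*T) = -82*T)
n(v) = 1/40 + v/246 (n(v) = v/((-82*(-3))) + (v/v)/40 = v/246 + 1*(1/40) = v*(1/246) + 1/40 = v/246 + 1/40 = 1/40 + v/246)
n(-5) - 1*(-364) = (1/40 + (1/246)*(-5)) - 1*(-364) = (1/40 - 5/246) + 364 = 23/4920 + 364 = 1790903/4920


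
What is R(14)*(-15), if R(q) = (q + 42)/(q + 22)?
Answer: -70/3 ≈ -23.333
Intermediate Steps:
R(q) = (42 + q)/(22 + q)
R(14)*(-15) = ((42 + 14)/(22 + 14))*(-15) = (56/36)*(-15) = ((1/36)*56)*(-15) = (14/9)*(-15) = -70/3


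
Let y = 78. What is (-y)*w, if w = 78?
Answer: -6084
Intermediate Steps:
(-y)*w = -1*78*78 = -78*78 = -6084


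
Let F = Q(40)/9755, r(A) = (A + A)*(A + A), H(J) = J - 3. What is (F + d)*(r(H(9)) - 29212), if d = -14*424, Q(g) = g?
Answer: 336640228704/1951 ≈ 1.7255e+8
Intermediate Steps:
H(J) = -3 + J
r(A) = 4*A² (r(A) = (2*A)*(2*A) = 4*A²)
F = 8/1951 (F = 40/9755 = 40*(1/9755) = 8/1951 ≈ 0.0041005)
d = -5936
(F + d)*(r(H(9)) - 29212) = (8/1951 - 5936)*(4*(-3 + 9)² - 29212) = -11581128*(4*6² - 29212)/1951 = -11581128*(4*36 - 29212)/1951 = -11581128*(144 - 29212)/1951 = -11581128/1951*(-29068) = 336640228704/1951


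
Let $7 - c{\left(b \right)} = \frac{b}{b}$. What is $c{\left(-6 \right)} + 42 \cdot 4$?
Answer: $174$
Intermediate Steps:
$c{\left(b \right)} = 6$ ($c{\left(b \right)} = 7 - \frac{b}{b} = 7 - 1 = 6$)
$c{\left(-6 \right)} + 42 \cdot 4 = 6 + 42 \cdot 4 = 6 + 168 = 174$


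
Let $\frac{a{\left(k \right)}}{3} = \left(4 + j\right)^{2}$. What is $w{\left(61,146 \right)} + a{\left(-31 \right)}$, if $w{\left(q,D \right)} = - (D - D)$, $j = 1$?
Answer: $75$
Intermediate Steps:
$w{\left(q,D \right)} = 0$ ($w{\left(q,D \right)} = \left(-1\right) 0 = 0$)
$a{\left(k \right)} = 75$ ($a{\left(k \right)} = 3 \left(4 + 1\right)^{2} = 3 \cdot 5^{2} = 3 \cdot 25 = 75$)
$w{\left(61,146 \right)} + a{\left(-31 \right)} = 0 + 75 = 75$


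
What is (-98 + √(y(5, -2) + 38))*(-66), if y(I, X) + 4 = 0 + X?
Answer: 6468 - 264*√2 ≈ 6094.6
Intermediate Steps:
y(I, X) = -4 + X (y(I, X) = -4 + (0 + X) = -4 + X)
(-98 + √(y(5, -2) + 38))*(-66) = (-98 + √((-4 - 2) + 38))*(-66) = (-98 + √(-6 + 38))*(-66) = (-98 + √32)*(-66) = (-98 + 4*√2)*(-66) = 6468 - 264*√2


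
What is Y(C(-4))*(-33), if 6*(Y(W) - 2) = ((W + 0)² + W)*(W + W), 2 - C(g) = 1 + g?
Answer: -1716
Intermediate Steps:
C(g) = 1 - g (C(g) = 2 - (1 + g) = 2 + (-1 - g) = 1 - g)
Y(W) = 2 + W*(W + W²)/3 (Y(W) = 2 + (((W + 0)² + W)*(W + W))/6 = 2 + ((W² + W)*(2*W))/6 = 2 + ((W + W²)*(2*W))/6 = 2 + (2*W*(W + W²))/6 = 2 + W*(W + W²)/3)
Y(C(-4))*(-33) = (2 + (1 - 1*(-4))²/3 + (1 - 1*(-4))³/3)*(-33) = (2 + (1 + 4)²/3 + (1 + 4)³/3)*(-33) = (2 + (⅓)*5² + (⅓)*5³)*(-33) = (2 + (⅓)*25 + (⅓)*125)*(-33) = (2 + 25/3 + 125/3)*(-33) = 52*(-33) = -1716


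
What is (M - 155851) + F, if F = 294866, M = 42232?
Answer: 181247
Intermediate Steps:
(M - 155851) + F = (42232 - 155851) + 294866 = -113619 + 294866 = 181247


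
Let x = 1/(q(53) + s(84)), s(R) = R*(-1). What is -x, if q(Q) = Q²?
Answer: -1/2725 ≈ -0.00036697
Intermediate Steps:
s(R) = -R
x = 1/2725 (x = 1/(53² - 1*84) = 1/(2809 - 84) = 1/2725 ≈ 0.00036697)
-x = -1*1/2725 = -1/2725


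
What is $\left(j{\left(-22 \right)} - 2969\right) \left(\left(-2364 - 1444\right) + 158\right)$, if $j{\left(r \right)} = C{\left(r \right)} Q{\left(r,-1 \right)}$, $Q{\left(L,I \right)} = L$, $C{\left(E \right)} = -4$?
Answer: $10515650$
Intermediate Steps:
$j{\left(r \right)} = - 4 r$
$\left(j{\left(-22 \right)} - 2969\right) \left(\left(-2364 - 1444\right) + 158\right) = \left(\left(-4\right) \left(-22\right) - 2969\right) \left(\left(-2364 - 1444\right) + 158\right) = \left(88 - 2969\right) \left(-3808 + 158\right) = \left(-2881\right) \left(-3650\right) = 10515650$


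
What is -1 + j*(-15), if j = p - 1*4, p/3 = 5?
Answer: -166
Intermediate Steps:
p = 15 (p = 3*5 = 15)
j = 11 (j = 15 - 1*4 = 15 - 4 = 11)
-1 + j*(-15) = -1 + 11*(-15) = -1 - 165 = -166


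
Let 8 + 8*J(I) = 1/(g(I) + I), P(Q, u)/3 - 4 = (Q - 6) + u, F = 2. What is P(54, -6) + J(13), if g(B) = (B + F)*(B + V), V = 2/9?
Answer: 694867/5072 ≈ 137.00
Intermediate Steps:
V = 2/9 (V = 2*(⅑) = 2/9 ≈ 0.22222)
P(Q, u) = -6 + 3*Q + 3*u (P(Q, u) = 12 + 3*((Q - 6) + u) = 12 + 3*((-6 + Q) + u) = 12 + 3*(-6 + Q + u) = 12 + (-18 + 3*Q + 3*u) = -6 + 3*Q + 3*u)
g(B) = (2 + B)*(2/9 + B) (g(B) = (B + 2)*(B + 2/9) = (2 + B)*(2/9 + B))
J(I) = -1 + 1/(8*(4/9 + I² + 29*I/9)) (J(I) = -1 + 1/(8*((4/9 + I² + 20*I/9) + I)) = -1 + 1/(8*(4/9 + I² + 29*I/9)))
P(54, -6) + J(13) = (-6 + 3*54 + 3*(-6)) + (-23 - 232*13 - 72*13²)/(8*(4 + 9*13² + 29*13)) = (-6 + 162 - 18) + (-23 - 3016 - 72*169)/(8*(4 + 9*169 + 377)) = 138 + (-23 - 3016 - 12168)/(8*(4 + 1521 + 377)) = 138 + (⅛)*(-15207)/1902 = 138 + (⅛)*(1/1902)*(-15207) = 138 - 5069/5072 = 694867/5072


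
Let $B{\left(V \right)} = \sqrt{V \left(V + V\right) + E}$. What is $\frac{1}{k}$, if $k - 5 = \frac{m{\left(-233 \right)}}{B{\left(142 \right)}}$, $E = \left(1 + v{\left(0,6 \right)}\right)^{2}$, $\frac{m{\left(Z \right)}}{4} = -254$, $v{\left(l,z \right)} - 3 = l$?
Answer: $- \frac{25215}{2957} - \frac{10414 \sqrt{6}}{2957} \approx -17.154$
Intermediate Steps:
$v{\left(l,z \right)} = 3 + l$
$m{\left(Z \right)} = -1016$ ($m{\left(Z \right)} = 4 \left(-254\right) = -1016$)
$E = 16$ ($E = \left(1 + \left(3 + 0\right)\right)^{2} = \left(1 + 3\right)^{2} = 4^{2} = 16$)
$B{\left(V \right)} = \sqrt{16 + 2 V^{2}}$ ($B{\left(V \right)} = \sqrt{V \left(V + V\right) + 16} = \sqrt{V 2 V + 16} = \sqrt{2 V^{2} + 16} = \sqrt{16 + 2 V^{2}}$)
$k = 5 - \frac{254 \sqrt{6}}{123}$ ($k = 5 - \frac{1016}{\sqrt{16 + 2 \cdot 142^{2}}} = 5 - \frac{1016}{\sqrt{16 + 2 \cdot 20164}} = 5 - \frac{1016}{\sqrt{16 + 40328}} = 5 - \frac{1016}{\sqrt{40344}} = 5 - \frac{1016}{82 \sqrt{6}} = 5 - 1016 \frac{\sqrt{6}}{492} = 5 - \frac{254 \sqrt{6}}{123} \approx -0.058296$)
$\frac{1}{k} = \frac{1}{5 - \frac{254 \sqrt{6}}{123}}$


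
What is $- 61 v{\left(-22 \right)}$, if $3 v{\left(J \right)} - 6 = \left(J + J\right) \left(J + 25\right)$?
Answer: $2562$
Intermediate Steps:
$v{\left(J \right)} = 2 + \frac{2 J \left(25 + J\right)}{3}$ ($v{\left(J \right)} = 2 + \frac{\left(J + J\right) \left(J + 25\right)}{3} = 2 + \frac{2 J \left(25 + J\right)}{3}$)
$- 61 v{\left(-22 \right)} = - 61 \left(2 + \frac{2 \left(-22\right)^{2}}{3} + \frac{50}{3} \left(-22\right)\right) = - 61 \left(2 + \frac{2}{3} \cdot 484 - \frac{1100}{3}\right) = - 61 \left(2 + \frac{968}{3} - \frac{1100}{3}\right) = \left(-61\right) \left(-42\right) = 2562$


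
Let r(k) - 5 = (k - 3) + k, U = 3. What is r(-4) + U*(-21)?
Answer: -69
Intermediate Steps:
r(k) = 2 + 2*k (r(k) = 5 + ((k - 3) + k) = 5 + ((-3 + k) + k) = 5 + (-3 + 2*k) = 2 + 2*k)
r(-4) + U*(-21) = (2 + 2*(-4)) + 3*(-21) = (2 - 8) - 63 = -6 - 63 = -69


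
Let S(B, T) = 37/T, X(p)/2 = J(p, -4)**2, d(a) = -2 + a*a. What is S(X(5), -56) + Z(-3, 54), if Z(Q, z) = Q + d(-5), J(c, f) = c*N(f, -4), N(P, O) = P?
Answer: 1083/56 ≈ 19.339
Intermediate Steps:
d(a) = -2 + a**2
J(c, f) = c*f
X(p) = 32*p**2 (X(p) = 2*(p*(-4))**2 = 2*(-4*p)**2 = 2*(16*p**2) = 32*p**2)
Z(Q, z) = 23 + Q (Z(Q, z) = Q + (-2 + (-5)**2) = Q + (-2 + 25) = Q + 23 = 23 + Q)
S(X(5), -56) + Z(-3, 54) = 37/(-56) + (23 - 3) = 37*(-1/56) + 20 = -37/56 + 20 = 1083/56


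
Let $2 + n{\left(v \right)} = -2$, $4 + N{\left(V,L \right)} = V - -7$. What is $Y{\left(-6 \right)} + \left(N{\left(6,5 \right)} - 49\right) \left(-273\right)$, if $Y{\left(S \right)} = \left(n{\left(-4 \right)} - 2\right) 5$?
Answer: $10890$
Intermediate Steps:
$N{\left(V,L \right)} = 3 + V$ ($N{\left(V,L \right)} = -4 + \left(V - -7\right) = -4 + \left(V + 7\right) = -4 + \left(7 + V\right) = 3 + V$)
$n{\left(v \right)} = -4$ ($n{\left(v \right)} = -2 - 2 = -4$)
$Y{\left(S \right)} = -30$ ($Y{\left(S \right)} = \left(-4 - 2\right) 5 = \left(-6\right) 5 = -30$)
$Y{\left(-6 \right)} + \left(N{\left(6,5 \right)} - 49\right) \left(-273\right) = -30 + \left(\left(3 + 6\right) - 49\right) \left(-273\right) = -30 + \left(9 - 49\right) \left(-273\right) = -30 - -10920 = -30 + 10920 = 10890$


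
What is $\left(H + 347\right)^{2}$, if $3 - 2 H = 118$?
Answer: $\frac{335241}{4} \approx 83810.0$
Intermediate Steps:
$H = - \frac{115}{2}$ ($H = \frac{3}{2} - 59 = - \frac{115}{2} \approx -57.5$)
$\left(H + 347\right)^{2} = \left(- \frac{115}{2} + 347\right)^{2} = \left(\frac{579}{2}\right)^{2} = \frac{335241}{4}$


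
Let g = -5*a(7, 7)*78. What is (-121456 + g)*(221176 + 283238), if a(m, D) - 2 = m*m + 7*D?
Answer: -80936252784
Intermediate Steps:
a(m, D) = 2 + m² + 7*D (a(m, D) = 2 + (m*m + 7*D) = 2 + (m² + 7*D) = 2 + m² + 7*D)
g = -39000 (g = -5*(2 + 7² + 7*7)*78 = -5*(2 + 49 + 49)*78 = -5*100*78 = -500*78 = -39000)
(-121456 + g)*(221176 + 283238) = (-121456 - 39000)*(221176 + 283238) = -160456*504414 = -80936252784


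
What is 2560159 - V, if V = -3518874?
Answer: 6079033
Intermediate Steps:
2560159 - V = 2560159 - 1*(-3518874) = 2560159 + 3518874 = 6079033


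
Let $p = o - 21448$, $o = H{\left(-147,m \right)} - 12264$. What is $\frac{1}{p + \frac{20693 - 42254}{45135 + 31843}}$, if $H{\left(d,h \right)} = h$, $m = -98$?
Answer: $- \frac{76978}{2602647741} \approx -2.9577 \cdot 10^{-5}$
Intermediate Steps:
$o = -12362$ ($o = -98 - 12264 = -12362$)
$p = -33810$ ($p = -12362 - 21448 = -33810$)
$\frac{1}{p + \frac{20693 - 42254}{45135 + 31843}} = \frac{1}{-33810 + \frac{20693 - 42254}{45135 + 31843}} = \frac{1}{-33810 - \frac{21561}{76978}} = \frac{1}{- \frac{2602647741}{76978}} = - \frac{76978}{2602647741}$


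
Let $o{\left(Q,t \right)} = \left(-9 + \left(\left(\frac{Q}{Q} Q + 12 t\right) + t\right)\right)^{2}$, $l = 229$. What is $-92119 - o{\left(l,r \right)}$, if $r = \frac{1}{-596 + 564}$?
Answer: $- \frac{143708585}{1024} \approx -1.4034 \cdot 10^{5}$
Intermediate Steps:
$r = - \frac{1}{32}$ ($r = \frac{1}{-32} = - \frac{1}{32} \approx -0.03125$)
$o{\left(Q,t \right)} = \left(-9 + Q + 13 t\right)^{2}$ ($o{\left(Q,t \right)} = \left(-9 + \left(\left(1 Q + 12 t\right) + t\right)\right)^{2} = \left(-9 + \left(\left(Q + 12 t\right) + t\right)\right)^{2} = \left(-9 + \left(Q + 13 t\right)\right)^{2} = \left(-9 + Q + 13 t\right)^{2}$)
$-92119 - o{\left(l,r \right)} = -92119 - \left(-9 + 229 + 13 \left(- \frac{1}{32}\right)\right)^{2} = -92119 - \left(-9 + 229 - \frac{13}{32}\right)^{2} = -92119 - \left(\frac{7027}{32}\right)^{2} = -92119 - \frac{49378729}{1024} = - \frac{143708585}{1024}$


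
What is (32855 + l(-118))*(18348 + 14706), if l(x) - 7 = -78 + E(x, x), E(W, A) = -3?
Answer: 1083543174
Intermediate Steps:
l(x) = -74 (l(x) = 7 + (-78 - 3) = 7 - 81 = -74)
(32855 + l(-118))*(18348 + 14706) = (32855 - 74)*(18348 + 14706) = 32781*33054 = 1083543174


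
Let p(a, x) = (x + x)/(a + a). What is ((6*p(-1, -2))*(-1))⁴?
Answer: 20736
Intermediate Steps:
p(a, x) = x/a (p(a, x) = (2*x)/((2*a)) = (2*x)*(1/(2*a)) = x/a)
((6*p(-1, -2))*(-1))⁴ = ((6*(-2/(-1)))*(-1))⁴ = ((6*(-2*(-1)))*(-1))⁴ = ((6*2)*(-1))⁴ = (12*(-1))⁴ = (-12)⁴ = 20736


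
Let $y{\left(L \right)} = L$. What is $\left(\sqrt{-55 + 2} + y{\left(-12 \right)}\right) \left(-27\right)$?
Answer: $324 - 27 i \sqrt{53} \approx 324.0 - 196.56 i$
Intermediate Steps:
$\left(\sqrt{-55 + 2} + y{\left(-12 \right)}\right) \left(-27\right) = \left(\sqrt{-55 + 2} - 12\right) \left(-27\right) = \left(\sqrt{-53} - 12\right) \left(-27\right) = \left(i \sqrt{53} - 12\right) \left(-27\right) = \left(-12 + i \sqrt{53}\right) \left(-27\right) = 324 - 27 i \sqrt{53}$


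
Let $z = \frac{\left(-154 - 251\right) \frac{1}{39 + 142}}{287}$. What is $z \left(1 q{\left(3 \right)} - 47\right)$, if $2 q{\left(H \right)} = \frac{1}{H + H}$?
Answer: $\frac{76005}{207788} \approx 0.36578$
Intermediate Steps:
$q{\left(H \right)} = \frac{1}{4 H}$ ($q{\left(H \right)} = \frac{1}{2 \left(H + H\right)} = \frac{1}{2 \cdot 2 H} = \frac{\frac{1}{2} \frac{1}{H}}{2} = \frac{1}{4 H}$)
$z = - \frac{405}{51947}$ ($z = - \frac{405}{181} \cdot \frac{1}{287} = \left(-405\right) \frac{1}{181} \cdot \frac{1}{287} = \left(- \frac{405}{181}\right) \frac{1}{287} = - \frac{405}{51947} \approx -0.0077964$)
$z \left(1 q{\left(3 \right)} - 47\right) = - \frac{405 \left(1 \frac{1}{4 \cdot 3} - 47\right)}{51947} = - \frac{405 \left(1 \cdot \frac{1}{4} \cdot \frac{1}{3} - 47\right)}{51947} = - \frac{405 \left(1 \cdot \frac{1}{12} - 47\right)}{51947} = - \frac{405 \left(\frac{1}{12} - 47\right)}{51947} = \left(- \frac{405}{51947}\right) \left(- \frac{563}{12}\right) = \frac{76005}{207788}$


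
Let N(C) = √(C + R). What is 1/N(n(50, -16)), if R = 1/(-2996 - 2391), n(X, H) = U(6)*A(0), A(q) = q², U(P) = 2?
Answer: -I*√5387 ≈ -73.396*I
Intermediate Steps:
n(X, H) = 0 (n(X, H) = 2*0² = 2*0 = 0)
R = -1/5387 (R = 1/(-5387) = -1/5387 ≈ -0.00018563)
N(C) = √(-1/5387 + C) (N(C) = √(C - 1/5387) = √(-1/5387 + C))
1/N(n(50, -16)) = 1/(√(-5387 + 29019769*0)/5387) = 1/(√(-5387 + 0)/5387) = 1/(√(-5387)/5387) = 1/((I*√5387)/5387) = 1/(I*√5387/5387) = -I*√5387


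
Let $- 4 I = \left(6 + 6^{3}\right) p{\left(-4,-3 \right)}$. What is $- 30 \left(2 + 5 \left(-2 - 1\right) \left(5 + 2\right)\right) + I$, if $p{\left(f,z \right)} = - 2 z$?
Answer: $2757$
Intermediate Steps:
$I = -333$ ($I = - \frac{\left(6 + 6^{3}\right) \left(\left(-2\right) \left(-3\right)\right)}{4} = - \frac{\left(6 + 216\right) 6}{4} = - \frac{222 \cdot 6}{4} = \left(- \frac{1}{4}\right) 1332 = -333$)
$- 30 \left(2 + 5 \left(-2 - 1\right) \left(5 + 2\right)\right) + I = - 30 \left(2 + 5 \left(-2 - 1\right) \left(5 + 2\right)\right) - 333 = - 30 \left(2 + 5 \left(\left(-3\right) 7\right)\right) - 333 = - 30 \left(2 + 5 \left(-21\right)\right) - 333 = - 30 \left(2 - 105\right) - 333 = \left(-30\right) \left(-103\right) - 333 = 3090 - 333 = 2757$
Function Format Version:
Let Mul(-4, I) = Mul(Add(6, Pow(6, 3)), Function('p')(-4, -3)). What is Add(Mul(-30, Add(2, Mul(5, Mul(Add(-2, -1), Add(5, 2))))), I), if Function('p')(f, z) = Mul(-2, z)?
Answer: 2757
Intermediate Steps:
I = -333 (I = Mul(Rational(-1, 4), Mul(Add(6, Pow(6, 3)), Mul(-2, -3))) = Mul(Rational(-1, 4), Mul(Add(6, 216), 6)) = Mul(Rational(-1, 4), Mul(222, 6)) = Mul(Rational(-1, 4), 1332) = -333)
Add(Mul(-30, Add(2, Mul(5, Mul(Add(-2, -1), Add(5, 2))))), I) = Add(Mul(-30, Add(2, Mul(5, Mul(Add(-2, -1), Add(5, 2))))), -333) = Add(Mul(-30, Add(2, Mul(5, Mul(-3, 7)))), -333) = Add(Mul(-30, Add(2, Mul(5, -21))), -333) = Add(Mul(-30, Add(2, -105)), -333) = Add(Mul(-30, -103), -333) = Add(3090, -333) = 2757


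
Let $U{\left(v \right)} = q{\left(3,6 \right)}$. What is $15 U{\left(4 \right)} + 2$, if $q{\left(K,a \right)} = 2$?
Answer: $32$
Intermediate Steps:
$U{\left(v \right)} = 2$
$15 U{\left(4 \right)} + 2 = 15 \cdot 2 + 2 = 30 + 2 = 32$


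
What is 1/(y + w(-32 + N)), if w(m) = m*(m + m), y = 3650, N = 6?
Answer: 1/5002 ≈ 0.00019992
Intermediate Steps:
w(m) = 2*m² (w(m) = m*(2*m) = 2*m²)
1/(y + w(-32 + N)) = 1/(3650 + 2*(-32 + 6)²) = 1/(3650 + 2*(-26)²) = 1/(3650 + 2*676) = 1/(3650 + 1352) = 1/5002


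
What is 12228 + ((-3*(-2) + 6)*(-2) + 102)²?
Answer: 18312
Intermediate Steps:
12228 + ((-3*(-2) + 6)*(-2) + 102)² = 12228 + ((6 + 6)*(-2) + 102)² = 12228 + (12*(-2) + 102)² = 12228 + (-24 + 102)² = 12228 + 78² = 12228 + 6084 = 18312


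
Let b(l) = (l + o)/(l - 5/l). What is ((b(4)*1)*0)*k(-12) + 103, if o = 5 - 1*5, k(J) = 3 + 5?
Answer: 103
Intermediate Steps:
k(J) = 8
o = 0 (o = 5 - 5 = 0)
b(l) = l/(l - 5/l) (b(l) = (l + 0)/(l - 5/l) = l/(l - 5/l))
((b(4)*1)*0)*k(-12) + 103 = (((4**2/(-5 + 4**2))*1)*0)*8 + 103 = (((16/(-5 + 16))*1)*0)*8 + 103 = (((16/11)*1)*0)*8 + 103 = ((16/11)*0)*8 + 103 = 0*8 + 103 = 0 + 103 = 103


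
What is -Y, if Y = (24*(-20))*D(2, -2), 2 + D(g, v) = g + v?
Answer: -960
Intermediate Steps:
D(g, v) = -2 + g + v (D(g, v) = -2 + (g + v) = -2 + g + v)
Y = 960 (Y = (24*(-20))*(-2 + 2 - 2) = -480*(-2) = 960)
-Y = -1*960 = -960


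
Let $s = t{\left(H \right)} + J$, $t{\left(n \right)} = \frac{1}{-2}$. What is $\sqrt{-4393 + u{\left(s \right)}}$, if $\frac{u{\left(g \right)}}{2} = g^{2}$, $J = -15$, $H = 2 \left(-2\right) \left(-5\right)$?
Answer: $\frac{5 i \sqrt{626}}{2} \approx 62.55 i$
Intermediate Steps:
$H = 20$ ($H = \left(-4\right) \left(-5\right) = 20$)
$t{\left(n \right)} = - \frac{1}{2}$
$s = - \frac{31}{2}$ ($s = - \frac{1}{2} - 15 = - \frac{31}{2} \approx -15.5$)
$u{\left(g \right)} = 2 g^{2}$
$\sqrt{-4393 + u{\left(s \right)}} = \sqrt{-4393 + 2 \left(- \frac{31}{2}\right)^{2}} = \sqrt{-4393 + 2 \cdot \frac{961}{4}} = \sqrt{-4393 + \frac{961}{2}} = \sqrt{- \frac{7825}{2}} = \frac{5 i \sqrt{626}}{2}$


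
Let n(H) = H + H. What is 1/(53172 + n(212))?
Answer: 1/53596 ≈ 1.8658e-5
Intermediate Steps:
n(H) = 2*H
1/(53172 + n(212)) = 1/(53172 + 2*212) = 1/(53172 + 424) = 1/53596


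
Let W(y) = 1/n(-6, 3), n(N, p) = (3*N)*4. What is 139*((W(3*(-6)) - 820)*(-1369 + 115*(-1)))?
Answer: 3044685329/18 ≈ 1.6915e+8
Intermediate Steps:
n(N, p) = 12*N
W(y) = -1/72 (W(y) = 1/(12*(-6)) = 1/(-72) = -1/72)
139*((W(3*(-6)) - 820)*(-1369 + 115*(-1))) = 139*((-1/72 - 820)*(-1369 + 115*(-1))) = 139*(-59041*(-1369 - 115)/72) = 139*(-59041/72*(-1484)) = 139*(21904211/18) = 3044685329/18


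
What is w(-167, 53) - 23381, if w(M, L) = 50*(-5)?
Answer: -23631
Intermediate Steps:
w(M, L) = -250
w(-167, 53) - 23381 = -250 - 23381 = -23631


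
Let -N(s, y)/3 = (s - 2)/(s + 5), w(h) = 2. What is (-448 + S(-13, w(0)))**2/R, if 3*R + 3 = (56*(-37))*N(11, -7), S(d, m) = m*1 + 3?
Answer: 392498/2329 ≈ 168.53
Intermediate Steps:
N(s, y) = -3*(-2 + s)/(5 + s) (N(s, y) = -3*(s - 2)/(s + 5) = -3*(-2 + s)/(5 + s))
S(d, m) = 3 + m (S(d, m) = m + 3 = 3 + m)
R = 2329/2 (R = -1 + ((56*(-37))*(3*(2 - 1*11)/(5 + 11)))/3 = -1 + (-6216*(2 - 11)/16)/3 = -1 + (-6216*(-9)/16)/3 = -1 + (-2072*(-27/16))/3 = -1 + (1/3)*(6993/2) = -1 + 2331/2 = 2329/2 ≈ 1164.5)
(-448 + S(-13, w(0)))**2/R = (-448 + (3 + 2))**2/(2329/2) = (-448 + 5)**2*(2/2329) = (-443)**2*(2/2329) = 196249*(2/2329) = 392498/2329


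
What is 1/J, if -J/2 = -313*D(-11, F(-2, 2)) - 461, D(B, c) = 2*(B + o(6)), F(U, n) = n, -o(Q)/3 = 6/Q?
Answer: -1/16606 ≈ -6.0219e-5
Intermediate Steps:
o(Q) = -18/Q
D(B, c) = -6 + 2*B (D(B, c) = 2*(B - 18/6) = 2*(B - 18*1/6) = 2*(B - 3) = 2*(-3 + B) = -6 + 2*B)
J = -16606 (J = -2*(-313*(-6 + 2*(-11)) - 461) = -2*(-313*(-6 - 22) - 461) = -2*(-313*(-28) - 461) = -2*(8764 - 461) = -2*8303 = -16606)
1/J = 1/(-16606) = -1/16606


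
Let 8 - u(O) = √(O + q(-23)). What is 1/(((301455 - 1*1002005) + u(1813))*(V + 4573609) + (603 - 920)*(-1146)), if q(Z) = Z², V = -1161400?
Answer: -398399225666/952331653522892900832519 + 1137403*√2342/1904663307045785801665038 ≈ -4.1831e-13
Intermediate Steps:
u(O) = 8 - √(529 + O) (u(O) = 8 - √(O + (-23)²) = 8 - √(O + 529) = 8 - √(529 + O))
1/(((301455 - 1*1002005) + u(1813))*(V + 4573609) + (603 - 920)*(-1146)) = 1/(((301455 - 1*1002005) + (8 - √(529 + 1813)))*(-1161400 + 4573609) + (603 - 920)*(-1146)) = 1/(((301455 - 1002005) + (8 - √2342))*3412209 - 317*(-1146)) = 1/((-700550 + (8 - √2342))*3412209 + 363282) = 1/((-700542 - √2342)*3412209 + 363282) = 1/((-2390395717278 - 3412209*√2342) + 363282) = 1/(-2390395353996 - 3412209*√2342)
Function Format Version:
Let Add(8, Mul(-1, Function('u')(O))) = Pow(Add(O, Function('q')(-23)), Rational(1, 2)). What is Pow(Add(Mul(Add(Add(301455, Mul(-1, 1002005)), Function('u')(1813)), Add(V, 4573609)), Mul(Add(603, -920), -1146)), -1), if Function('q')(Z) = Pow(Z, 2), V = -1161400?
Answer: Add(Rational(-398399225666, 952331653522892900832519), Mul(Rational(1137403, 1904663307045785801665038), Pow(2342, Rational(1, 2)))) ≈ -4.1831e-13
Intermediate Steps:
Function('u')(O) = Add(8, Mul(-1, Pow(Add(529, O), Rational(1, 2)))) (Function('u')(O) = Add(8, Mul(-1, Pow(Add(O, Pow(-23, 2)), Rational(1, 2)))) = Add(8, Mul(-1, Pow(Add(O, 529), Rational(1, 2)))) = Add(8, Mul(-1, Pow(Add(529, O), Rational(1, 2)))))
Pow(Add(Mul(Add(Add(301455, Mul(-1, 1002005)), Function('u')(1813)), Add(V, 4573609)), Mul(Add(603, -920), -1146)), -1) = Pow(Add(Mul(Add(Add(301455, Mul(-1, 1002005)), Add(8, Mul(-1, Pow(Add(529, 1813), Rational(1, 2))))), Add(-1161400, 4573609)), Mul(Add(603, -920), -1146)), -1) = Pow(Add(Mul(Add(Add(301455, -1002005), Add(8, Mul(-1, Pow(2342, Rational(1, 2))))), 3412209), Mul(-317, -1146)), -1) = Pow(Add(Mul(Add(-700550, Add(8, Mul(-1, Pow(2342, Rational(1, 2))))), 3412209), 363282), -1) = Pow(Add(Mul(Add(-700542, Mul(-1, Pow(2342, Rational(1, 2)))), 3412209), 363282), -1) = Pow(Add(Add(-2390395717278, Mul(-3412209, Pow(2342, Rational(1, 2)))), 363282), -1) = Pow(Add(-2390395353996, Mul(-3412209, Pow(2342, Rational(1, 2)))), -1)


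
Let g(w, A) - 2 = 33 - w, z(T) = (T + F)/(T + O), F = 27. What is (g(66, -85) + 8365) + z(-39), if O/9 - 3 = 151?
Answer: 3741962/449 ≈ 8334.0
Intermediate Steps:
O = 1386 (O = 27 + 9*151 = 27 + 1359 = 1386)
z(T) = (27 + T)/(1386 + T) (z(T) = (T + 27)/(T + 1386) = (27 + T)/(1386 + T))
g(w, A) = 35 - w (g(w, A) = 2 + (33 - w) = 35 - w)
(g(66, -85) + 8365) + z(-39) = ((35 - 1*66) + 8365) + (27 - 39)/(1386 - 39) = ((35 - 66) + 8365) - 12/1347 = (-31 + 8365) + (1/1347)*(-12) = 8334 - 4/449 = 3741962/449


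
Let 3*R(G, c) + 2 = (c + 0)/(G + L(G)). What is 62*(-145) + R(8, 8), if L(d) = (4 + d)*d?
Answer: -350635/39 ≈ -8990.6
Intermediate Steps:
L(d) = d*(4 + d)
R(G, c) = -⅔ + c/(3*(G + G*(4 + G))) (R(G, c) = -⅔ + ((c + 0)/(G + G*(4 + G)))/3 = -⅔ + (c/(G + G*(4 + G)))/3 = -⅔ + c/(3*(G + G*(4 + G))))
62*(-145) + R(8, 8) = 62*(-145) + (⅓)*(8 - 10*8 - 2*8²)/(8*(5 + 8)) = -8990 + (⅓)*(⅛)*(8 - 80 - 2*64)/13 = -8990 + (⅓)*(⅛)*(1/13)*(8 - 80 - 128) = -8990 + (⅓)*(⅛)*(1/13)*(-200) = -8990 - 25/39 = -350635/39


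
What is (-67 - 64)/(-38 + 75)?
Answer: -131/37 ≈ -3.5405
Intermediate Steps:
(-67 - 64)/(-38 + 75) = -131/37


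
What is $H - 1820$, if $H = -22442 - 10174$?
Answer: $-34436$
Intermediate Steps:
$H = -32616$
$H - 1820 = -32616 - 1820 = -34436$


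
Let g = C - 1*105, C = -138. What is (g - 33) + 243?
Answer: -33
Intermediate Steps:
g = -243 (g = -138 - 1*105 = -138 - 105 = -243)
(g - 33) + 243 = (-243 - 33) + 243 = -276 + 243 = -33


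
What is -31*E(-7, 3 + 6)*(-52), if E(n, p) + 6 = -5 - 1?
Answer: -19344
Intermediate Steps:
E(n, p) = -12 (E(n, p) = -6 + (-5 - 1) = -6 - 6 = -12)
-31*E(-7, 3 + 6)*(-52) = -31*(-12)*(-52) = 372*(-52) = -19344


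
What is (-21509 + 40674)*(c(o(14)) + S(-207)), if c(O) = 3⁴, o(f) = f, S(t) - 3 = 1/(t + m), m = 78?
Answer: 207652775/129 ≈ 1.6097e+6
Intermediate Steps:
S(t) = 3 + 1/(78 + t) (S(t) = 3 + 1/(t + 78) = 3 + 1/(78 + t))
c(O) = 81
(-21509 + 40674)*(c(o(14)) + S(-207)) = (-21509 + 40674)*(81 + (235 + 3*(-207))/(78 - 207)) = 19165*(81 + (235 - 621)/(-129)) = 19165*(81 - 1/129*(-386)) = 19165*(81 + 386/129) = 19165*(10835/129) = 207652775/129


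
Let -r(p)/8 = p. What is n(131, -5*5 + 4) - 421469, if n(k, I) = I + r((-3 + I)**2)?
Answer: -426098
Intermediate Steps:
r(p) = -8*p
n(k, I) = I - 8*(-3 + I)**2
n(131, -5*5 + 4) - 421469 = ((-5*5 + 4) - 8*(-3 + (-5*5 + 4))**2) - 421469 = ((-25 + 4) - 8*(-3 + (-25 + 4))**2) - 421469 = (-21 - 8*(-3 - 21)**2) - 421469 = (-21 - 8*(-24)**2) - 421469 = (-21 - 8*576) - 421469 = (-21 - 4608) - 421469 = -4629 - 421469 = -426098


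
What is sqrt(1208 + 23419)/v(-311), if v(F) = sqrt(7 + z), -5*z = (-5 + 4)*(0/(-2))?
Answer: sqrt(172389)/7 ≈ 59.314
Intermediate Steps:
z = 0 (z = -(-5 + 4)*0/(-2)/5 = -(-1)*0*(-1/2)/5 = -(-1)*0/5 = -1/5*0 = 0)
v(F) = sqrt(7) (v(F) = sqrt(7 + 0) = sqrt(7))
sqrt(1208 + 23419)/v(-311) = sqrt(1208 + 23419)/(sqrt(7)) = sqrt(24627)*(sqrt(7)/7) = sqrt(172389)/7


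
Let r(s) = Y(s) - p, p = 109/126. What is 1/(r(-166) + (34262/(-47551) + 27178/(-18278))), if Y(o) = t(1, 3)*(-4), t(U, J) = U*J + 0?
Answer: -1117462086/16842986599 ≈ -0.066346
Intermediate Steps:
t(U, J) = J*U (t(U, J) = J*U + 0 = J*U)
Y(o) = -12 (Y(o) = (3*1)*(-4) = 3*(-4) = -12)
p = 109/126 (p = 109*(1/126) = 109/126 ≈ 0.86508)
r(s) = -1621/126 (r(s) = -12 - 1*109/126 = -12 - 109/126 = -1621/126)
1/(r(-166) + (34262/(-47551) + 27178/(-18278))) = 1/(-1621/126 + (34262/(-47551) + 27178/(-18278))) = 1/(-1621/126 + (34262*(-1/47551) + 27178*(-1/18278))) = 1/(-1621/126 + (-34262/47551 - 13589/9139)) = 1/(-1621/126 - 959290957/434568589) = 1/(-16842986599/1117462086) = -1117462086/16842986599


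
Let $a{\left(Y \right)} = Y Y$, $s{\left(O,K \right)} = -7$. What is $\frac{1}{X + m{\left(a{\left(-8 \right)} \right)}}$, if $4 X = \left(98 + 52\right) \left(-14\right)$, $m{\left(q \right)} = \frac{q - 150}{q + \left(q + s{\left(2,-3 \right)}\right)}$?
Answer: $- \frac{121}{63611} \approx -0.0019022$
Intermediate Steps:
$a{\left(Y \right)} = Y^{2}$
$m{\left(q \right)} = \frac{-150 + q}{-7 + 2 q}$ ($m{\left(q \right)} = \frac{q - 150}{q + \left(q - 7\right)} = \frac{-150 + q}{q + \left(-7 + q\right)} = \frac{-150 + q}{-7 + 2 q}$)
$X = -525$ ($X = \frac{\left(98 + 52\right) \left(-14\right)}{4} = \frac{150 \left(-14\right)}{4} = \frac{1}{4} \left(-2100\right) = -525$)
$\frac{1}{X + m{\left(a{\left(-8 \right)} \right)}} = \frac{1}{-525 + \frac{-150 + \left(-8\right)^{2}}{-7 + 2 \left(-8\right)^{2}}} = \frac{1}{-525 + \frac{-150 + 64}{-7 + 2 \cdot 64}} = \frac{1}{-525 + \frac{1}{-7 + 128} \left(-86\right)} = \frac{1}{-525 + \frac{1}{121} \left(-86\right)} = \frac{1}{-525 - \frac{86}{121}} = \frac{1}{- \frac{63611}{121}} = - \frac{121}{63611}$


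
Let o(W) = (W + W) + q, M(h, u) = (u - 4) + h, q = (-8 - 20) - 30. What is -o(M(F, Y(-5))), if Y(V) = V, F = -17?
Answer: 110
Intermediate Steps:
q = -58 (q = -28 - 30 = -58)
M(h, u) = -4 + h + u (M(h, u) = (-4 + u) + h = -4 + h + u)
o(W) = -58 + 2*W (o(W) = (W + W) - 58 = 2*W - 58 = -58 + 2*W)
-o(M(F, Y(-5))) = -(-58 + 2*(-4 - 17 - 5)) = -(-58 + 2*(-26)) = -(-58 - 52) = -1*(-110) = 110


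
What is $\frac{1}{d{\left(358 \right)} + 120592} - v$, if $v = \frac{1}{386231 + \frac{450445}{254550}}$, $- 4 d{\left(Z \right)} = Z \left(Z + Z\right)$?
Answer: $\frac{16786186199}{1111162362996490} \approx 1.5107 \cdot 10^{-5}$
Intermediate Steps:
$d{\left(Z \right)} = - \frac{Z^{2}}{2}$ ($d{\left(Z \right)} = - \frac{Z \left(Z + Z\right)}{4} = - \frac{Z 2 Z}{4} = - \frac{2 Z^{2}}{4} = - \frac{Z^{2}}{2}$)
$v = \frac{50910}{19663110299}$ ($v = \frac{1}{386231 + 450445 \cdot \frac{1}{254550}} = \frac{1}{386231 + \frac{90089}{50910}} = \frac{1}{\frac{19663110299}{50910}} = \frac{50910}{19663110299} \approx 2.5891 \cdot 10^{-6}$)
$\frac{1}{d{\left(358 \right)} + 120592} - v = \frac{1}{- \frac{358^{2}}{2} + 120592} - \frac{50910}{19663110299} = \frac{1}{\left(- \frac{1}{2}\right) 128164 + 120592} - \frac{50910}{19663110299} = \frac{1}{-64082 + 120592} - \frac{50910}{19663110299} = \frac{1}{56510} - \frac{50910}{19663110299} = \frac{16786186199}{1111162362996490}$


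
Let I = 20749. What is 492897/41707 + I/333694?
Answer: 165342150061/13917375658 ≈ 11.880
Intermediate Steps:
492897/41707 + I/333694 = 492897/41707 + 20749/333694 = 165342150061/13917375658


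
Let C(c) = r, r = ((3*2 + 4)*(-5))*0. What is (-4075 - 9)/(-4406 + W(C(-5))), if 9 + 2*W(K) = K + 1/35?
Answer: 142940/154367 ≈ 0.92597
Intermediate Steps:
r = 0 (r = ((6 + 4)*(-5))*0 = (10*(-5))*0 = -50*0 = 0)
C(c) = 0
W(K) = -157/35 + K/2 (W(K) = -9/2 + (K + 1/35)/2 = -9/2 + (1/35 + K)/2 = -9/2 + (1/70 + K/2) = -157/35 + K/2)
(-4075 - 9)/(-4406 + W(C(-5))) = (-4075 - 9)/(-4406 + (-157/35 + (1/2)*0)) = -4084/(-4406 + (-157/35 + 0)) = -4084/(-4406 - 157/35) = -4084/(-154367/35) = -4084*(-35/154367) = 142940/154367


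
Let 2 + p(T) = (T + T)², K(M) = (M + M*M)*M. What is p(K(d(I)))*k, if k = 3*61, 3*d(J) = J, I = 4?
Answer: 2971798/243 ≈ 12230.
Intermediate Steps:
d(J) = J/3
k = 183
K(M) = M*(M + M²) (K(M) = (M + M²)*M = M*(M + M²))
p(T) = -2 + 4*T² (p(T) = -2 + (T + T)² = -2 + (2*T)² = -2 + 4*T²)
p(K(d(I)))*k = (-2 + 4*(((⅓)*4)²*(1 + (⅓)*4))²)*183 = (-2 + 4*((4/3)²*(1 + 4/3))²)*183 = (-2 + 4*((16/9)*(7/3))²)*183 = (-2 + 4*(112/27)²)*183 = (-2 + 4*(12544/729))*183 = (-2 + 50176/729)*183 = (48718/729)*183 = 2971798/243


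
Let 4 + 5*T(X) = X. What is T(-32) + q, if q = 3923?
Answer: 19579/5 ≈ 3915.8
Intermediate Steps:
T(X) = -⅘ + X/5
T(-32) + q = (-⅘ + (⅕)*(-32)) + 3923 = (-⅘ - 32/5) + 3923 = -36/5 + 3923 = 19579/5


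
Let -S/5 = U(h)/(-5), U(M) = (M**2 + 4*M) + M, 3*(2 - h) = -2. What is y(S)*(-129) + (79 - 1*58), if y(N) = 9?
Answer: -1140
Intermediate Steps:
h = 8/3 (h = 2 - 1/3*(-2) = 2 + 2/3 = 8/3 ≈ 2.6667)
U(M) = M**2 + 5*M
S = 184/9 (S = -5*8*(5 + 8/3)/3/(-5) = -5*(8/3)*(23/3)*(-1)/5 = -920*(-1)/(9*5) = -5*(-184/45) = 184/9 ≈ 20.444)
y(S)*(-129) + (79 - 1*58) = 9*(-129) + (79 - 1*58) = -1161 + (79 - 58) = -1161 + 21 = -1140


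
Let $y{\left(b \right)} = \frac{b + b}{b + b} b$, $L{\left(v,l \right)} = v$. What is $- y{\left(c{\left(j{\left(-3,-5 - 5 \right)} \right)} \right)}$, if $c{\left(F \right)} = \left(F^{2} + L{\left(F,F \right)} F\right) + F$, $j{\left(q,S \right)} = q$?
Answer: $-15$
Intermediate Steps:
$c{\left(F \right)} = F + 2 F^{2}$ ($c{\left(F \right)} = \left(F^{2} + F F\right) + F = \left(F^{2} + F^{2}\right) + F = 2 F^{2} + F = F + 2 F^{2}$)
$y{\left(b \right)} = b$ ($y{\left(b \right)} = \frac{2 b}{2 b} b = 2 b \frac{1}{2 b} b = 1 b = b$)
$- y{\left(c{\left(j{\left(-3,-5 - 5 \right)} \right)} \right)} = - \left(-3\right) \left(1 + 2 \left(-3\right)\right) = - \left(-3\right) \left(1 - 6\right) = - \left(-3\right) \left(-5\right) = \left(-1\right) 15 = -15$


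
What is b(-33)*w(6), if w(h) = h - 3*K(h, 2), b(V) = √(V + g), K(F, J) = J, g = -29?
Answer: 0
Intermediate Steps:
b(V) = √(-29 + V) (b(V) = √(V - 29) = √(-29 + V))
w(h) = -6 + h (w(h) = h - 3*2 = h - 1*6 = h - 6 = -6 + h)
b(-33)*w(6) = √(-29 - 33)*(-6 + 6) = √(-62)*0 = (I*√62)*0 = 0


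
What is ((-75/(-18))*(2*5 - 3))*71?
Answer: 12425/6 ≈ 2070.8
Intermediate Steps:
((-75/(-18))*(2*5 - 3))*71 = ((-75*(-1/18))*(10 - 3))*71 = ((25/6)*7)*71 = (175/6)*71 = 12425/6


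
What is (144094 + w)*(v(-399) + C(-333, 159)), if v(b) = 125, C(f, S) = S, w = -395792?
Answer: -71482232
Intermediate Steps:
(144094 + w)*(v(-399) + C(-333, 159)) = (144094 - 395792)*(125 + 159) = -251698*284 = -71482232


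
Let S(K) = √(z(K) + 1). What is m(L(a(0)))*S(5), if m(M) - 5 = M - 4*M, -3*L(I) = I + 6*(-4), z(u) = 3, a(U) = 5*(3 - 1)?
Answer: -18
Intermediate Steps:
a(U) = 10 (a(U) = 5*2 = 10)
L(I) = 8 - I/3 (L(I) = -(I + 6*(-4))/3 = -(I - 24)/3 = -(-24 + I)/3 = 8 - I/3)
S(K) = 2 (S(K) = √(3 + 1) = √4 = 2)
m(M) = 5 - 3*M (m(M) = 5 + (M - 4*M) = 5 - 3*M)
m(L(a(0)))*S(5) = (5 - 3*(8 - ⅓*10))*2 = (5 - 3*(8 - 10/3))*2 = (5 - 3*14/3)*2 = (5 - 14)*2 = -9*2 = -18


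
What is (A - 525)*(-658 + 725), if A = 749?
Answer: 15008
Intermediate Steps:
(A - 525)*(-658 + 725) = (749 - 525)*(-658 + 725) = 224*67 = 15008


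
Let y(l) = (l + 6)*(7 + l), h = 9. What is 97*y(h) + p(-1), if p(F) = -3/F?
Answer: 23283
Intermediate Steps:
y(l) = (6 + l)*(7 + l)
97*y(h) + p(-1) = 97*(42 + 9² + 13*9) - 3/(-1) = 97*(42 + 81 + 117) - 3*(-1) = 97*240 + 3 = 23280 + 3 = 23283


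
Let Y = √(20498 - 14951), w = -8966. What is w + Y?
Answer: -8966 + 43*√3 ≈ -8891.5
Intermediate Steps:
Y = 43*√3 (Y = √5547 = 43*√3 ≈ 74.478)
w + Y = -8966 + 43*√3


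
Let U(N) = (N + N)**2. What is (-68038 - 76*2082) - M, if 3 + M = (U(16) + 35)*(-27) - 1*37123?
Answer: -160551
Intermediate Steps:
U(N) = 4*N**2 (U(N) = (2*N)**2 = 4*N**2)
M = -65719 (M = -3 + ((4*16**2 + 35)*(-27) - 1*37123) = -3 + ((4*256 + 35)*(-27) - 37123) = -3 + ((1024 + 35)*(-27) - 37123) = -3 + (1059*(-27) - 37123) = -3 + (-28593 - 37123) = -3 - 65716 = -65719)
(-68038 - 76*2082) - M = (-68038 - 76*2082) - 1*(-65719) = (-68038 - 1*158232) + 65719 = (-68038 - 158232) + 65719 = -226270 + 65719 = -160551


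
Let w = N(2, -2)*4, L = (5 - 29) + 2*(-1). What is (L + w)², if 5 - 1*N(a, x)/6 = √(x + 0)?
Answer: 7684 - 4512*I*√2 ≈ 7684.0 - 6380.9*I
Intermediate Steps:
N(a, x) = 30 - 6*√x (N(a, x) = 30 - 6*√(x + 0) = 30 - 6*√x)
L = -26 (L = -24 - 2 = -26)
w = 120 - 24*I*√2 (w = (30 - 6*I*√2)*4 = 120 - 24*I*√2 ≈ 120.0 - 33.941*I)
(L + w)² = (-26 + (120 - 24*I*√2))² = (94 - 24*I*√2)²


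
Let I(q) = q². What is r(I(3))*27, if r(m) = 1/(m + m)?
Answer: 3/2 ≈ 1.5000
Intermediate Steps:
r(m) = 1/(2*m)
r(I(3))*27 = (1/(2*(3²)))*27 = ((½)/9)*27 = ((½)*(⅑))*27 = (1/18)*27 = 3/2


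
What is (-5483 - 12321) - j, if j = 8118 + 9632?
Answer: -35554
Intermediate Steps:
j = 17750
(-5483 - 12321) - j = (-5483 - 12321) - 1*17750 = -17804 - 17750 = -35554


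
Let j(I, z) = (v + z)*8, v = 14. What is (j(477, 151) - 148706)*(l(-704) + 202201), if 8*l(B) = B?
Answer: -29788626618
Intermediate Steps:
j(I, z) = 112 + 8*z (j(I, z) = (14 + z)*8 = 112 + 8*z)
l(B) = B/8
(j(477, 151) - 148706)*(l(-704) + 202201) = ((112 + 8*151) - 148706)*((1/8)*(-704) + 202201) = ((112 + 1208) - 148706)*(-88 + 202201) = (1320 - 148706)*202113 = -147386*202113 = -29788626618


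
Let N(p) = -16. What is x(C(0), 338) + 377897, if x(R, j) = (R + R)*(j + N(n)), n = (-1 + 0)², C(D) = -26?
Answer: 361153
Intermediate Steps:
n = 1 (n = (-1)² = 1)
x(R, j) = 2*R*(-16 + j) (x(R, j) = (R + R)*(j - 16) = (2*R)*(-16 + j) = 2*R*(-16 + j))
x(C(0), 338) + 377897 = 2*(-26)*(-16 + 338) + 377897 = 2*(-26)*322 + 377897 = -16744 + 377897 = 361153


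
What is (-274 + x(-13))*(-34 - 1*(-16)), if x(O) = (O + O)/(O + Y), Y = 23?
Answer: 24894/5 ≈ 4978.8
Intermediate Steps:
x(O) = 2*O/(23 + O) (x(O) = (O + O)/(O + 23) = (2*O)/(23 + O) = 2*O/(23 + O))
(-274 + x(-13))*(-34 - 1*(-16)) = (-274 + 2*(-13)/(23 - 13))*(-34 - 1*(-16)) = (-274 + 2*(-13)/10)*(-34 + 16) = (-274 + 2*(-13)*(1/10))*(-18) = (-274 - 13/5)*(-18) = -1383/5*(-18) = 24894/5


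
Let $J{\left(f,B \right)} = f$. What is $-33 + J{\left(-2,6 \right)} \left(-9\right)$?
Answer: $-15$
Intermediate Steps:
$-33 + J{\left(-2,6 \right)} \left(-9\right) = -33 - -18 = -33 + 18 = -15$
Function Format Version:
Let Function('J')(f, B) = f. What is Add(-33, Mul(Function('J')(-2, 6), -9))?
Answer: -15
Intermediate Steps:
Add(-33, Mul(Function('J')(-2, 6), -9)) = Add(-33, Mul(-2, -9)) = Add(-33, 18) = -15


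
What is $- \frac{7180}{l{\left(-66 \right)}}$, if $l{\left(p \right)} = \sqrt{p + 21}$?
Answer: $\frac{1436 i \sqrt{5}}{3} \approx 1070.3 i$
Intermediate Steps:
$l{\left(p \right)} = \sqrt{21 + p}$
$- \frac{7180}{l{\left(-66 \right)}} = - \frac{7180}{\sqrt{21 - 66}} = - \frac{7180}{\sqrt{-45}} = - \frac{7180}{3 i \sqrt{5}} = - 7180 \left(- \frac{i \sqrt{5}}{15}\right) = \frac{1436 i \sqrt{5}}{3}$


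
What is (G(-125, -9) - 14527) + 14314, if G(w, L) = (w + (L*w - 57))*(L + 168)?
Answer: 149724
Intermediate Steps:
G(w, L) = (168 + L)*(-57 + w + L*w) (G(w, L) = (w + (-57 + L*w))*(168 + L) = (-57 + w + L*w)*(168 + L) = (168 + L)*(-57 + w + L*w))
(G(-125, -9) - 14527) + 14314 = ((-9576 - 57*(-9) + 168*(-125) - 125*(-9)² + 169*(-9)*(-125)) - 14527) + 14314 = ((-9576 + 513 - 21000 - 125*81 + 190125) - 14527) + 14314 = ((-9576 + 513 - 21000 - 10125 + 190125) - 14527) + 14314 = (149937 - 14527) + 14314 = 135410 + 14314 = 149724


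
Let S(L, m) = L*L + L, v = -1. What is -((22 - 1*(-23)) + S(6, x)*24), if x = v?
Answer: -1053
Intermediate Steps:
x = -1
S(L, m) = L + L² (S(L, m) = L² + L = L + L²)
-((22 - 1*(-23)) + S(6, x)*24) = -((22 - 1*(-23)) + (6*(1 + 6))*24) = -((22 + 23) + (6*7)*24) = -(45 + 42*24) = -(45 + 1008) = -1*1053 = -1053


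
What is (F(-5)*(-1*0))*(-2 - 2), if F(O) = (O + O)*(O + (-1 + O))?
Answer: 0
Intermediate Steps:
F(O) = 2*O*(-1 + 2*O) (F(O) = (2*O)*(-1 + 2*O) = 2*O*(-1 + 2*O))
(F(-5)*(-1*0))*(-2 - 2) = ((2*(-5)*(-1 + 2*(-5)))*(-1*0))*(-2 - 2) = ((2*(-5)*(-1 - 10))*0)*(-4) = ((2*(-5)*(-11))*0)*(-4) = (110*0)*(-4) = 0*(-4) = 0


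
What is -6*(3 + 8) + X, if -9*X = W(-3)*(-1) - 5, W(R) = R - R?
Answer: -589/9 ≈ -65.444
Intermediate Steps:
W(R) = 0
X = 5/9 (X = -(0*(-1) - 5)/9 = -(0 - 5)/9 = -1/9*(-5) = 5/9 ≈ 0.55556)
-6*(3 + 8) + X = -6*(3 + 8) + 5/9 = -6*11 + 5/9 = -66 + 5/9 = -589/9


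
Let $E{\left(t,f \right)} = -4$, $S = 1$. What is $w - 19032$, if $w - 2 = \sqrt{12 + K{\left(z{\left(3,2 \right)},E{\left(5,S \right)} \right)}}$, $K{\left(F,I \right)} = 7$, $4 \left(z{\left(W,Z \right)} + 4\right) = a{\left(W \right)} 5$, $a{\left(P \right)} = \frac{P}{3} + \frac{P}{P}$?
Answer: $-19030 + \sqrt{19} \approx -19026.0$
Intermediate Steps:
$a{\left(P \right)} = 1 + \frac{P}{3}$ ($a{\left(P \right)} = P \frac{1}{3} + 1 = \frac{P}{3} + 1 = 1 + \frac{P}{3}$)
$z{\left(W,Z \right)} = - \frac{11}{4} + \frac{5 W}{12}$ ($z{\left(W,Z \right)} = -4 + \frac{\left(1 + \frac{W}{3}\right) 5}{4} = -4 + \frac{5 + \frac{5 W}{3}}{4} = -4 + \left(\frac{5}{4} + \frac{5 W}{12}\right) = - \frac{11}{4} + \frac{5 W}{12}$)
$w = 2 + \sqrt{19}$ ($w = 2 + \sqrt{12 + 7} = 2 + \sqrt{19} \approx 6.3589$)
$w - 19032 = \left(2 + \sqrt{19}\right) - 19032 = -19030 + \sqrt{19}$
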